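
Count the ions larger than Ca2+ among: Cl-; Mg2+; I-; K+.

3

First list Z and electron count for each: Mg2+: 10 e⁻, Z=12, Ca2+: 18 e⁻, Z=20, K+: 18 e⁻, Z=19, Cl-: 18 e⁻, Z=17, I-: 54 e⁻, Z=53. Mg2+ < Ca2+ (same group, 1 shell fewer); Ca2+ < K+ (both 18 e⁻, Z=20>19); K+ < Cl- (isoelectronic, higher Z=19 is smaller); Cl- < I- (same group, 2 shells fewer).
Placing each against Ca2+: smaller — Mg2+; larger — K+, Cl-, I-. Count: 3.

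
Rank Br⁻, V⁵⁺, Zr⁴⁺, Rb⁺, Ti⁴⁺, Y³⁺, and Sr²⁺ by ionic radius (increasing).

V⁵⁺ < Ti⁴⁺ < Zr⁴⁺ < Y³⁺ < Sr²⁺ < Rb⁺ < Br⁻

Tabulating Z and e⁻: V⁵⁺: 18 e⁻, Z=23, Ti⁴⁺: 18 e⁻, Z=22, Zr⁴⁺: 36 e⁻, Z=40, Y³⁺: 36 e⁻, Z=39, Sr²⁺: 36 e⁻, Z=38, Rb⁺: 36 e⁻, Z=37, Br⁻: 36 e⁻, Z=35. V⁵⁺ < Ti⁴⁺ (both 18 e⁻, Z=23>22); Ti⁴⁺ < Zr⁴⁺ (same group, period 4 vs 5); Zr⁴⁺ < Y³⁺ (both 36 e⁻, Z=40>39); Y³⁺ < Sr²⁺ (isoelectronic, higher Z=39 is smaller); Sr²⁺ < Rb⁺ (isoelectronic, higher Z=38 is smaller); Rb⁺ < Br⁻ (both 36 e⁻, Z=37>35).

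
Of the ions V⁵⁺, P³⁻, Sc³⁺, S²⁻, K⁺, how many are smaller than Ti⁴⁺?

Isoelectronic series (18 e⁻ each). Size is set by nuclear charge: more protons means a smaller ion. V⁵⁺ (Z=23), Ti⁴⁺ (Z=22), Sc³⁺ (Z=21), K⁺ (Z=19), S²⁻ (Z=16), P³⁻ (Z=15).
Relative to Ti⁴⁺, the ions that are smaller are V⁵⁺. Count: 1.

1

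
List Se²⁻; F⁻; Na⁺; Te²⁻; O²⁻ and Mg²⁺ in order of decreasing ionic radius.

Te²⁻ > Se²⁻ > O²⁻ > F⁻ > Na⁺ > Mg²⁺

Mg²⁺: 10 e⁻, Z=12, Na⁺: 10 e⁻, Z=11, F⁻: 10 e⁻, Z=9, O²⁻: 10 e⁻, Z=8, Se²⁻: 36 e⁻, Z=34, Te²⁻: 54 e⁻, Z=52. Mg²⁺ < Na⁺ (both 10 e⁻, Z=12>11); Na⁺ < F⁻ (both 10 e⁻, Z=11>9); F⁻ < O²⁻ (isoelectronic, higher Z=9 is smaller); O²⁻ < Se²⁻ (same group, period 2 vs 4); Se²⁻ < Te²⁻ (same group, 1 shell fewer).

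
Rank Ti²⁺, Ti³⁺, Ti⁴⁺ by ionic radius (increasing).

Ti⁴⁺ < Ti³⁺ < Ti²⁺

Same element, different charge: the more highly charged cation has fewer electrons and a greater effective nuclear charge per electron, making Ti⁴⁺ the smallest.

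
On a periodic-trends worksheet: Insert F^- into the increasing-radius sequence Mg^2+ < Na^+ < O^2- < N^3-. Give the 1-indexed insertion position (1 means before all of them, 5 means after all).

3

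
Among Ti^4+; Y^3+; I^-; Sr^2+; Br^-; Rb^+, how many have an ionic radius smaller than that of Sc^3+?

First list Z and electron count for each: Ti^4+: 18 e⁻, Z=22, Sc^3+: 18 e⁻, Z=21, Y^3+: 36 e⁻, Z=39, Sr^2+: 36 e⁻, Z=38, Rb^+: 36 e⁻, Z=37, Br^-: 36 e⁻, Z=35, I^-: 54 e⁻, Z=53. Ti^4+ < Sc^3+ (isoelectronic, higher Z=22 is smaller); Sc^3+ < Y^3+ (same group, 1 shell fewer); Y^3+ < Sr^2+ (both 36 e⁻, Z=39>38); Sr^2+ < Rb^+ (both 36 e⁻, Z=38>37); Rb^+ < Br^- (isoelectronic, higher Z=37 is smaller); Br^- < I^- (same group, 1 shell fewer).
Relative to Sc^3+, the ions that are smaller are Ti^4+. So 1 is smaller.

1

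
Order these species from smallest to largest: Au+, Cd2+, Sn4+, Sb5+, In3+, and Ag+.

Tabulating Z and e⁻: Sb5+ (Z=51, 46 e⁻), Sn4+ (Z=50, 46 e⁻), In3+ (Z=49, 46 e⁻), Cd2+ (Z=48, 46 e⁻), Ag+ (Z=47, 46 e⁻), Au+ (Z=79, 78 e⁻). Sb5+ < Sn4+ (both 46 e⁻, Z=51>50); Sn4+ < In3+ (isoelectronic, higher Z=50 is smaller); In3+ < Cd2+ (isoelectronic, higher Z=49 is smaller); Cd2+ < Ag+ (isoelectronic, higher Z=48 is smaller); Ag+ < Au+ (same group, period 5 vs 6).

Sb5+ < Sn4+ < In3+ < Cd2+ < Ag+ < Au+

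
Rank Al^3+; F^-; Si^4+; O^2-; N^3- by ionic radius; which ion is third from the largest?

These species are isoelectronic with 10 electrons. The only difference is the number of protons: Si^4+ (Z=14), Al^3+ (Z=13), F^- (Z=9), O^2- (Z=8), N^3- (Z=7). The strongest nuclear pull (Si^4+) gives the smallest ion.
That gives Si^4+ < Al^3+ < F^- < O^2- < N^3-. From the largest end, number 3 is F^-.

F^-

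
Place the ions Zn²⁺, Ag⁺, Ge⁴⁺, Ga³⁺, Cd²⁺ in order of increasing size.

Work out protons and electrons: Ge⁴⁺ (Z=32, 28 e⁻), Ga³⁺ (Z=31, 28 e⁻), Zn²⁺ (Z=30, 28 e⁻), Cd²⁺ (Z=48, 46 e⁻), Ag⁺ (Z=47, 46 e⁻). Ge⁴⁺ < Ga³⁺ (isoelectronic, higher Z=32 is smaller); Ga³⁺ < Zn²⁺ (both 28 e⁻, Z=31>30); Zn²⁺ < Cd²⁺ (same group, 1 shell fewer); Cd²⁺ < Ag⁺ (isoelectronic, higher Z=48 is smaller).

Ge⁴⁺ < Ga³⁺ < Zn²⁺ < Cd²⁺ < Ag⁺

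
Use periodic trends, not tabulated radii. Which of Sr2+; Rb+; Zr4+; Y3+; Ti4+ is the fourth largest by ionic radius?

Zr4+

Work out protons and electrons: Ti4+ (Z=22, 18 e⁻), Zr4+ (Z=40, 36 e⁻), Y3+ (Z=39, 36 e⁻), Sr2+ (Z=38, 36 e⁻), Rb+ (Z=37, 36 e⁻). Ti4+ < Zr4+ (same group, 1 shell fewer); Zr4+ < Y3+ (both 36 e⁻, Z=40>39); Y3+ < Sr2+ (isoelectronic, higher Z=39 is smaller); Sr2+ < Rb+ (both 36 e⁻, Z=38>37).
Ordering: Ti4+ < Zr4+ < Y3+ < Sr2+ < Rb+. The fourth largest is Zr4+.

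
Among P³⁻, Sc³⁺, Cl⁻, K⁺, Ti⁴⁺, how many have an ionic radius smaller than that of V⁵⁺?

0

These species are isoelectronic with 18 electrons. The only difference is the number of protons: V⁵⁺ (Z=23), Ti⁴⁺ (Z=22), Sc³⁺ (Z=21), K⁺ (Z=19), Cl⁻ (Z=17), P³⁻ (Z=15). The strongest nuclear pull (V⁵⁺) gives the smallest ion.
Overall: V⁵⁺ < Ti⁴⁺ < Sc³⁺ < K⁺ < Cl⁻ < P³⁻. V⁵⁺ has 0 below it and 5 above. Count: 0.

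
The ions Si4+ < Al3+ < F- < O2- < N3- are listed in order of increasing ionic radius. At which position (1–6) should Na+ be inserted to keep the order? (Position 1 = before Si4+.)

These species are isoelectronic with 10 electrons. The only difference is the number of protons: Si4+ (Z=14), Al3+ (Z=13), Na+ (Z=11), F- (Z=9), O2- (Z=8), N3- (Z=7). The strongest nuclear pull (Si4+) gives the smallest ion.
Merged order: Si4+ < Al3+ < Na+ < F- < O2- < N3- — Na+ is number 3.

3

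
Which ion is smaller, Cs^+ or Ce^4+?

Isoelectronic series (54 e⁻ each). Size is set by nuclear charge: more protons means a smaller ion. Ce^4+ (Z=58), Cs^+ (Z=55).

Ce^4+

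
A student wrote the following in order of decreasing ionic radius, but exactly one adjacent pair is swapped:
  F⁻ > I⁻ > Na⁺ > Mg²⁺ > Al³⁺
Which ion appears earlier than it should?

Compare adjacent ions: both in group 17 with the same charge; F⁻ (period 2) has the smaller radius — yet in this decreasing list F⁻ sits before I⁻. Nothing else is reversed, so F⁻ should move one place to the right.

F⁻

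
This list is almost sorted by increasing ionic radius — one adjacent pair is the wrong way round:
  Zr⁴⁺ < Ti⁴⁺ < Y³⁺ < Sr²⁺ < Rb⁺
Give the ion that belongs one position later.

Check each adjacent pair. Zr⁴⁺ and Ti⁴⁺ are reversed: same group and charge — period 4 sits above period 5, so Ti⁴⁺ is smaller. No other neighbouring pair contradicts the periodic trends, so Zr⁴⁺ is the ion listed too early.

Zr⁴⁺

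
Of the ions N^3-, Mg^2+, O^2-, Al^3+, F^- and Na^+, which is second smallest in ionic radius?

Each ion has 10 electrons. The ranking follows nuclear charge in reverse — greater Z gives a smaller radius. Al^3+ (Z=13), Mg^2+ (Z=12), Na^+ (Z=11), F^- (Z=9), O^2- (Z=8), N^3- (Z=7).
Ordering: Al^3+ < Mg^2+ < Na^+ < F^- < O^2- < N^3-. The second smallest is Mg^2+.

Mg^2+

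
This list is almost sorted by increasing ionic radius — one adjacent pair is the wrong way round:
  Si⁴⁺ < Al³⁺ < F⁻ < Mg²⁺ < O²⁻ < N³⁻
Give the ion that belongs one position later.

F⁻

Check each adjacent pair. F⁻ and Mg²⁺ are reversed: both have 10 electrons but Z(Mg)=12 > Z(F)=9, so Mg²⁺ should be the smaller of the two. No other neighbouring pair contradicts the periodic trends, so F⁻ is the ion listed too early.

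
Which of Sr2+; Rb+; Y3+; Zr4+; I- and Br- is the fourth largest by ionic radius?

Sr2+

Tabulating Z and e⁻: Zr4+ (Z=40, 36 e⁻), Y3+ (Z=39, 36 e⁻), Sr2+ (Z=38, 36 e⁻), Rb+ (Z=37, 36 e⁻), Br- (Z=35, 36 e⁻), I- (Z=53, 54 e⁻). Zr4+ < Y3+ (both 36 e⁻, Z=40>39); Y3+ < Sr2+ (both 36 e⁻, Z=39>38); Sr2+ < Rb+ (isoelectronic, higher Z=38 is smaller); Rb+ < Br- (isoelectronic, higher Z=37 is smaller); Br- < I- (same group, period 4 vs 5).
Ordering: Zr4+ < Y3+ < Sr2+ < Rb+ < Br- < I-. The fourth largest is Sr2+.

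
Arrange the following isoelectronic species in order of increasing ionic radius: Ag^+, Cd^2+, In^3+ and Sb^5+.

Sb^5+ < In^3+ < Cd^2+ < Ag^+

Isoelectronic series (46 e⁻ each). Size is set by nuclear charge: more protons means a smaller ion. Sb^5+ (Z=51), In^3+ (Z=49), Cd^2+ (Z=48), Ag^+ (Z=47).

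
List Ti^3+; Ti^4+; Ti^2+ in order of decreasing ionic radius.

Ti^2+ > Ti^3+ > Ti^4+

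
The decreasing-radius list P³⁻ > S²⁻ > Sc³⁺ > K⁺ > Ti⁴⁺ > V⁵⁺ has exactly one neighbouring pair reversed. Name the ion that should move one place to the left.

Compare adjacent ions: both have 18 electrons but Z(Sc)=21 > Z(K)=19, so Sc³⁺ should be the smaller of the two — yet in this decreasing list Sc³⁺ sits before K⁺. Nothing else is reversed, so K⁺ should move one place to the left.

K⁺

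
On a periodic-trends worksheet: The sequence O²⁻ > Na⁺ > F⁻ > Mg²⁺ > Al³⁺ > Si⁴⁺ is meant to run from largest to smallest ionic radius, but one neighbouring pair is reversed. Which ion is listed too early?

Na⁺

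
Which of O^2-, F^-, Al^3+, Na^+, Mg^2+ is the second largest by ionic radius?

Isoelectronic series (10 e⁻ each). Size is set by nuclear charge: more protons means a smaller ion. Al^3+ (Z=13), Mg^2+ (Z=12), Na^+ (Z=11), F^- (Z=9), O^2- (Z=8).
Full ascending order: Al^3+ < Mg^2+ < Na^+ < F^- < O^2-. Counting from the largest, position 2 is F^-.

F^-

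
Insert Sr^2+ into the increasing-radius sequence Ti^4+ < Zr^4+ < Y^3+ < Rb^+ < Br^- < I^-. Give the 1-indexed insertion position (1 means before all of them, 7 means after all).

4

Ti^4+ (Z=22, 18 e⁻), Zr^4+ (Z=40, 36 e⁻), Y^3+ (Z=39, 36 e⁻), Sr^2+ (Z=38, 36 e⁻), Rb^+ (Z=37, 36 e⁻), Br^- (Z=35, 36 e⁻), I^- (Z=53, 54 e⁻). Ti^4+ < Zr^4+ (same group, period 4 vs 5); Zr^4+ < Y^3+ (isoelectronic, higher Z=40 is smaller); Y^3+ < Sr^2+ (both 36 e⁻, Z=39>38); Sr^2+ < Rb^+ (isoelectronic, higher Z=38 is smaller); Rb^+ < Br^- (both 36 e⁻, Z=37>35); Br^- < I^- (same group, period 4 vs 5).
Putting Sr^2+ in gives Ti^4+ < Zr^4+ < Y^3+ < Sr^2+ < Rb^+ < Br^- < I^-; it lands at slot 4.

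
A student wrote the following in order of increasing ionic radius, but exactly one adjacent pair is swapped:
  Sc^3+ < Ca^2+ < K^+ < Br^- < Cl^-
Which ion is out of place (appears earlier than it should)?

Check each adjacent pair. Br^- and Cl^- are reversed: same group and charge — period 3 sits above period 4, so Cl^- is smaller. No other neighbouring pair contradicts the periodic trends, so Br^- is the ion listed too early.

Br^-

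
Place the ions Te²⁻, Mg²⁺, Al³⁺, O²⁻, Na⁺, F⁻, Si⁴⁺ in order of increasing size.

Si⁴⁺ < Al³⁺ < Mg²⁺ < Na⁺ < F⁻ < O²⁻ < Te²⁻

Electron counts and nuclear charges: Si⁴⁺: 10 e⁻, Z=14, Al³⁺: 10 e⁻, Z=13, Mg²⁺: 10 e⁻, Z=12, Na⁺: 10 e⁻, Z=11, F⁻: 10 e⁻, Z=9, O²⁻: 10 e⁻, Z=8, Te²⁻: 54 e⁻, Z=52. Si⁴⁺ < Al³⁺ (both 10 e⁻, Z=14>13); Al³⁺ < Mg²⁺ (both 10 e⁻, Z=13>12); Mg²⁺ < Na⁺ (both 10 e⁻, Z=12>11); Na⁺ < F⁻ (both 10 e⁻, Z=11>9); F⁻ < O²⁻ (both 10 e⁻, Z=9>8); O²⁻ < Te²⁻ (same group, period 2 vs 5).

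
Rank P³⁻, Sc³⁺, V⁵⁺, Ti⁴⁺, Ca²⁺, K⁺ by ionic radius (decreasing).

P³⁻ > K⁺ > Ca²⁺ > Sc³⁺ > Ti⁴⁺ > V⁵⁺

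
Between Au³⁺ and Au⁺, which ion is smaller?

These are all Au ions. Removing more electrons (higher positive charge) pulls the remaining electrons in closer, so Au³⁺ is smallest and Au⁺ is largest.

Au³⁺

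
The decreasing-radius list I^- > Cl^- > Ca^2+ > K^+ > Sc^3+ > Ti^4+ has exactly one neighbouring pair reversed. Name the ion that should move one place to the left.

K^+

The pair Ca^2+, K^+ is the wrong way round — Ca^2+ and K^+ share 18 electrons; the higher nuclear charge on Ca (Z=20) contracts it more, so Ca^2+ < K^+. All other adjacent pairs agree with periodic trends, so K^+ is the misplaced ion.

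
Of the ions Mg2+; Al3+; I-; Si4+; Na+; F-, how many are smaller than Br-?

First list Z and electron count for each: Si4+ (Z=14, 10 e⁻), Al3+ (Z=13, 10 e⁻), Mg2+ (Z=12, 10 e⁻), Na+ (Z=11, 10 e⁻), F- (Z=9, 10 e⁻), Br- (Z=35, 36 e⁻), I- (Z=53, 54 e⁻). Si4+ < Al3+ (both 10 e⁻, Z=14>13); Al3+ < Mg2+ (both 10 e⁻, Z=13>12); Mg2+ < Na+ (isoelectronic, higher Z=12 is smaller); Na+ < F- (both 10 e⁻, Z=11>9); F- < Br- (same group, 2 shells fewer); Br- < I- (same group, period 4 vs 5).
Placing each against Br-: smaller — Si4+, Al3+, Mg2+, Na+, F-; larger — I-. Count: 5.

5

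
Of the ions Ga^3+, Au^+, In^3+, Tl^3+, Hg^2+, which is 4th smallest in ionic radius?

Hg^2+

First list Z and electron count for each: Ga^3+ has 28 e⁻ (Z=31), In^3+ has 46 e⁻ (Z=49), Tl^3+ has 78 e⁻ (Z=81), Hg^2+ has 78 e⁻ (Z=80), Au^+ has 78 e⁻ (Z=79). Ga^3+ < In^3+ (same group, 1 shell fewer); In^3+ < Tl^3+ (same group, 1 shell fewer); Tl^3+ < Hg^2+ (isoelectronic, higher Z=81 is smaller); Hg^2+ < Au^+ (both 78 e⁻, Z=80>79).
Ordering: Ga^3+ < In^3+ < Tl^3+ < Hg^2+ < Au^+. The 4th smallest is Hg^2+.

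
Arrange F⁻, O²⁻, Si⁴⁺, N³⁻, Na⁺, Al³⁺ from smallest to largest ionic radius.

Si⁴⁺ < Al³⁺ < Na⁺ < F⁻ < O²⁻ < N³⁻

These species are isoelectronic with 10 electrons. The only difference is the number of protons: Si⁴⁺ (Z=14), Al³⁺ (Z=13), Na⁺ (Z=11), F⁻ (Z=9), O²⁻ (Z=8), N³⁻ (Z=7). The strongest nuclear pull (Si⁴⁺) gives the smallest ion.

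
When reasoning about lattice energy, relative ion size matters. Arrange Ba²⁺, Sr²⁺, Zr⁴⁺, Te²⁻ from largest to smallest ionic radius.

Te²⁻ > Ba²⁺ > Sr²⁺ > Zr⁴⁺

Tabulating Z and e⁻: Zr⁴⁺ (Z=40, 36 e⁻), Sr²⁺ (Z=38, 36 e⁻), Ba²⁺ (Z=56, 54 e⁻), Te²⁻ (Z=52, 54 e⁻). Zr⁴⁺ < Sr²⁺ (isoelectronic, higher Z=40 is smaller); Sr²⁺ < Ba²⁺ (same group, 1 shell fewer); Ba²⁺ < Te²⁻ (isoelectronic, higher Z=56 is smaller).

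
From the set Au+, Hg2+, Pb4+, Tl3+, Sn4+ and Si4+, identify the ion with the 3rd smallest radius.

Si4+ has 10 e⁻ (Z=14), Sn4+ has 46 e⁻ (Z=50), Pb4+ has 78 e⁻ (Z=82), Tl3+ has 78 e⁻ (Z=81), Hg2+ has 78 e⁻ (Z=80), Au+ has 78 e⁻ (Z=79). Si4+ < Sn4+ (same group, 2 shells fewer); Sn4+ < Pb4+ (same group, 1 shell fewer); Pb4+ < Tl3+ (both 78 e⁻, Z=82>81); Tl3+ < Hg2+ (both 78 e⁻, Z=81>80); Hg2+ < Au+ (isoelectronic, higher Z=80 is smaller).
Ordering: Si4+ < Sn4+ < Pb4+ < Tl3+ < Hg2+ < Au+. The 3rd smallest is Pb4+.

Pb4+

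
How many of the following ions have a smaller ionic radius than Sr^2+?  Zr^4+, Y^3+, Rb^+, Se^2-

2

Isoelectronic series (36 e⁻ each). Size is set by nuclear charge: more protons means a smaller ion. Zr^4+ (Z=40), Y^3+ (Z=39), Sr^2+ (Z=38), Rb^+ (Z=37), Se^2- (Z=34).
Relative to Sr^2+, the ions that are smaller are Zr^4+, Y^3+. That's 2.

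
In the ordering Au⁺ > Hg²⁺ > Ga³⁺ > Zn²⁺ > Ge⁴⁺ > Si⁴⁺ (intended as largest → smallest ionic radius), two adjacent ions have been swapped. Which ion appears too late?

Check each adjacent pair. Ga³⁺ and Zn²⁺ are reversed: Ga³⁺ and Zn²⁺ share 28 electrons; the higher nuclear charge on Ga (Z=31) contracts it more, so Ga³⁺ < Zn²⁺. No other neighbouring pair contradicts the periodic trends, so Zn²⁺ is the ion listed too late.

Zn²⁺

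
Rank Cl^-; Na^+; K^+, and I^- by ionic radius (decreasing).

I^- > Cl^- > K^+ > Na^+

Work out protons and electrons: Na^+: 10 e⁻, Z=11, K^+: 18 e⁻, Z=19, Cl^-: 18 e⁻, Z=17, I^-: 54 e⁻, Z=53. Na^+ < K^+ (same group, 1 shell fewer); K^+ < Cl^- (isoelectronic, higher Z=19 is smaller); Cl^- < I^- (same group, period 3 vs 5).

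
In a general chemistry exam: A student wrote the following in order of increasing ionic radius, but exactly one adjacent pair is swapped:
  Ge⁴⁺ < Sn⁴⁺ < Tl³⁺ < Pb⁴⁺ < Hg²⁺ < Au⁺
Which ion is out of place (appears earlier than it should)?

The pair Tl³⁺, Pb⁴⁺ is the wrong way round — both have 78 electrons but Z(Pb)=82 > Z(Tl)=81, so Pb⁴⁺ should be the smaller of the two. All other adjacent pairs agree with periodic trends, so Tl³⁺ is the misplaced ion.

Tl³⁺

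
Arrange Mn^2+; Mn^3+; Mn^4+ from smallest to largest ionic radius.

Mn^4+ < Mn^3+ < Mn^2+

These are all Mn ions. Removing more electrons (higher positive charge) pulls the remaining electrons in closer, so Mn^4+ is smallest and Mn^2+ is largest.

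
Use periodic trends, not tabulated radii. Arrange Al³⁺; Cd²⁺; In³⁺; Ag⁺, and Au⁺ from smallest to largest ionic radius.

Al³⁺: 10 e⁻, Z=13, In³⁺: 46 e⁻, Z=49, Cd²⁺: 46 e⁻, Z=48, Ag⁺: 46 e⁻, Z=47, Au⁺: 78 e⁻, Z=79. Al³⁺ < In³⁺ (same group, period 3 vs 5); In³⁺ < Cd²⁺ (both 46 e⁻, Z=49>48); Cd²⁺ < Ag⁺ (both 46 e⁻, Z=48>47); Ag⁺ < Au⁺ (same group, 1 shell fewer).

Al³⁺ < In³⁺ < Cd²⁺ < Ag⁺ < Au⁺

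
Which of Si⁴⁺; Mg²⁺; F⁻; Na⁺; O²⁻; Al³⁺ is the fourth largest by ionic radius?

Mg²⁺

All of these have 10 electrons (isoelectronic). With the same electron cloud, the ion with the most protons pulls it in tightest. Nuclear charges: Si⁴⁺ (Z=14), Al³⁺ (Z=13), Mg²⁺ (Z=12), Na⁺ (Z=11), F⁻ (Z=9), O²⁻ (Z=8). Highest Z is smallest.
Full ascending order: Si⁴⁺ < Al³⁺ < Mg²⁺ < Na⁺ < F⁻ < O²⁻. Counting from the largest, position 4 is Mg²⁺.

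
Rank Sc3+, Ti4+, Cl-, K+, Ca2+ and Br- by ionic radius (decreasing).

Br- > Cl- > K+ > Ca2+ > Sc3+ > Ti4+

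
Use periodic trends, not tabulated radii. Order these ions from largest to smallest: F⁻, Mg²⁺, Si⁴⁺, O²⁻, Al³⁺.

All of these have 10 electrons (isoelectronic). With the same electron cloud, the ion with the most protons pulls it in tightest. Nuclear charges: Si⁴⁺ (Z=14), Al³⁺ (Z=13), Mg²⁺ (Z=12), F⁻ (Z=9), O²⁻ (Z=8). Highest Z is smallest.

O²⁻ > F⁻ > Mg²⁺ > Al³⁺ > Si⁴⁺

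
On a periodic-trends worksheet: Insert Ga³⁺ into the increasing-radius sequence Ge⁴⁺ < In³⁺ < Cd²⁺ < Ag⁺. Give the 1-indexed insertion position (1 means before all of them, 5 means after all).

First list Z and electron count for each: Ge⁴⁺ (Z=32, 28 e⁻), Ga³⁺ (Z=31, 28 e⁻), In³⁺ (Z=49, 46 e⁻), Cd²⁺ (Z=48, 46 e⁻), Ag⁺ (Z=47, 46 e⁻). Ge⁴⁺ < Ga³⁺ (isoelectronic, higher Z=32 is smaller); Ga³⁺ < In³⁺ (same group, 1 shell fewer); In³⁺ < Cd²⁺ (isoelectronic, higher Z=49 is smaller); Cd²⁺ < Ag⁺ (both 46 e⁻, Z=48>47).
With Ga³⁺ included the full order is Ge⁴⁺ < Ga³⁺ < In³⁺ < Cd²⁺ < Ag⁺, so it takes position 2.

2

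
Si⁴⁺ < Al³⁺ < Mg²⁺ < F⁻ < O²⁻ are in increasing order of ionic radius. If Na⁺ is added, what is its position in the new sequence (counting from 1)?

4

Each ion has 10 electrons. The ranking follows nuclear charge in reverse — greater Z gives a smaller radius. Si⁴⁺ (Z=14), Al³⁺ (Z=13), Mg²⁺ (Z=12), Na⁺ (Z=11), F⁻ (Z=9), O²⁻ (Z=8).
With Na⁺ included the full order is Si⁴⁺ < Al³⁺ < Mg²⁺ < Na⁺ < F⁻ < O²⁻, so it takes position 4.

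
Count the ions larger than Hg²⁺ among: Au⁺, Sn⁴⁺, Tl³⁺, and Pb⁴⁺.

1

Work out protons and electrons: Sn⁴⁺: 46 e⁻, Z=50, Pb⁴⁺: 78 e⁻, Z=82, Tl³⁺: 78 e⁻, Z=81, Hg²⁺: 78 e⁻, Z=80, Au⁺: 78 e⁻, Z=79. Sn⁴⁺ < Pb⁴⁺ (same group, 1 shell fewer); Pb⁴⁺ < Tl³⁺ (isoelectronic, higher Z=82 is smaller); Tl³⁺ < Hg²⁺ (both 78 e⁻, Z=81>80); Hg²⁺ < Au⁺ (isoelectronic, higher Z=80 is smaller).
Placing each against Hg²⁺: smaller — Sn⁴⁺, Pb⁴⁺, Tl³⁺; larger — Au⁺. Count: 1.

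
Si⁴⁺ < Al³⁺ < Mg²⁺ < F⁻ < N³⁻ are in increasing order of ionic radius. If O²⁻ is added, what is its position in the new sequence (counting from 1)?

These species are isoelectronic with 10 electrons. The only difference is the number of protons: Si⁴⁺ (Z=14), Al³⁺ (Z=13), Mg²⁺ (Z=12), F⁻ (Z=9), O²⁻ (Z=8), N³⁻ (Z=7). The strongest nuclear pull (Si⁴⁺) gives the smallest ion.
With O²⁻ included the full order is Si⁴⁺ < Al³⁺ < Mg²⁺ < F⁻ < O²⁻ < N³⁻, so it takes position 5.

5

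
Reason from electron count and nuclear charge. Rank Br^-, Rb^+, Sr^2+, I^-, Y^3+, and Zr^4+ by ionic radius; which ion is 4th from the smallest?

Zr^4+ has 36 e⁻ (Z=40), Y^3+ has 36 e⁻ (Z=39), Sr^2+ has 36 e⁻ (Z=38), Rb^+ has 36 e⁻ (Z=37), Br^- has 36 e⁻ (Z=35), I^- has 54 e⁻ (Z=53). Zr^4+ < Y^3+ (isoelectronic, higher Z=40 is smaller); Y^3+ < Sr^2+ (both 36 e⁻, Z=39>38); Sr^2+ < Rb^+ (isoelectronic, higher Z=38 is smaller); Rb^+ < Br^- (isoelectronic, higher Z=37 is smaller); Br^- < I^- (same group, period 4 vs 5).
That gives Zr^4+ < Y^3+ < Sr^2+ < Rb^+ < Br^- < I^-. From the smallest end, number 4 is Rb^+.

Rb^+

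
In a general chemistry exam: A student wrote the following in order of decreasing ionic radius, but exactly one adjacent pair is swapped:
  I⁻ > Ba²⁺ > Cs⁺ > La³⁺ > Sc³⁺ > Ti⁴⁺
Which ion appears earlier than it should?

Scanning neighbour by neighbour, only Ba²⁺/Cs⁺ violates a trend: Ba²⁺ and Cs⁺ share 54 electrons; the higher nuclear charge on Ba (Z=56) contracts it more, so Ba²⁺ < Cs⁺. That makes Ba²⁺ the one sitting a position early relative to where it belongs.

Ba²⁺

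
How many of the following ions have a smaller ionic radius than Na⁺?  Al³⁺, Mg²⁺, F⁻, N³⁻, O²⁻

Isoelectronic series (10 e⁻ each). Size is set by nuclear charge: more protons means a smaller ion. Al³⁺ (Z=13), Mg²⁺ (Z=12), Na⁺ (Z=11), F⁻ (Z=9), O²⁻ (Z=8), N³⁻ (Z=7).
Relative to Na⁺, the ions that are smaller are Al³⁺, Mg²⁺. That's 2.

2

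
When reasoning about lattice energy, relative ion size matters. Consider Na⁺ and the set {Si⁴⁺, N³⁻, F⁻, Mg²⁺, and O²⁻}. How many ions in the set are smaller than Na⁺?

Isoelectronic series (10 e⁻ each). Size is set by nuclear charge: more protons means a smaller ion. Si⁴⁺ (Z=14), Mg²⁺ (Z=12), Na⁺ (Z=11), F⁻ (Z=9), O²⁻ (Z=8), N³⁻ (Z=7).
Relative to Na⁺, the ions that are smaller are Si⁴⁺, Mg²⁺. That's 2.

2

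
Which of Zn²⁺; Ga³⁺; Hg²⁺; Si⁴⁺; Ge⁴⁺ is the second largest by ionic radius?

Zn²⁺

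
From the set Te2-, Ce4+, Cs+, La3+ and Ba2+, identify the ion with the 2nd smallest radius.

La3+

Each ion has 54 electrons. The ranking follows nuclear charge in reverse — greater Z gives a smaller radius. Ce4+ (Z=58), La3+ (Z=57), Ba2+ (Z=56), Cs+ (Z=55), Te2- (Z=52).
Ordering: Ce4+ < La3+ < Ba2+ < Cs+ < Te2-. The 2nd smallest is La3+.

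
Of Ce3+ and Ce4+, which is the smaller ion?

Ce4+

For a single element, ionic radius drops as positive charge rises — Ce4+ < Ce3+.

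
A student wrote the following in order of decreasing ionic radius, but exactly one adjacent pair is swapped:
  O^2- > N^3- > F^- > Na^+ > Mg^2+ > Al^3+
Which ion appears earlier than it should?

O^2-

Check each adjacent pair. O^2- and N^3- are reversed: both have 10 electrons but Z(O)=8 > Z(N)=7, so O^2- should be the smaller of the two. No other neighbouring pair contradicts the periodic trends, so O^2- is the ion listed too early.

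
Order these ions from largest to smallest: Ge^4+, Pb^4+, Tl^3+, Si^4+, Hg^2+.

Hg^2+ > Tl^3+ > Pb^4+ > Ge^4+ > Si^4+

Tabulating Z and e⁻: Si^4+: 10 e⁻, Z=14, Ge^4+: 28 e⁻, Z=32, Pb^4+: 78 e⁻, Z=82, Tl^3+: 78 e⁻, Z=81, Hg^2+: 78 e⁻, Z=80. Si^4+ < Ge^4+ (same group, 1 shell fewer); Ge^4+ < Pb^4+ (same group, 2 shells fewer); Pb^4+ < Tl^3+ (isoelectronic, higher Z=82 is smaller); Tl^3+ < Hg^2+ (isoelectronic, higher Z=81 is smaller).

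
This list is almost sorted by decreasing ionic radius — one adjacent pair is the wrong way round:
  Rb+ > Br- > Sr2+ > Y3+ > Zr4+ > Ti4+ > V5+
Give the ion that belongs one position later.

Scanning neighbour by neighbour, only Rb+/Br- violates a trend: they are isoelectronic (36 e⁻) and Rb has more protons than Br (37 vs 35), making Rb+ smaller. That makes Rb+ the one sitting a position early relative to where it belongs.

Rb+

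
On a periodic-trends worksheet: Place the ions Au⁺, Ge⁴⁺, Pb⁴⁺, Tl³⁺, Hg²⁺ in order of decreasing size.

Au⁺ > Hg²⁺ > Tl³⁺ > Pb⁴⁺ > Ge⁴⁺

Tabulating Z and e⁻: Ge⁴⁺: 28 e⁻, Z=32, Pb⁴⁺: 78 e⁻, Z=82, Tl³⁺: 78 e⁻, Z=81, Hg²⁺: 78 e⁻, Z=80, Au⁺: 78 e⁻, Z=79. Ge⁴⁺ < Pb⁴⁺ (same group, 2 shells fewer); Pb⁴⁺ < Tl³⁺ (both 78 e⁻, Z=82>81); Tl³⁺ < Hg²⁺ (isoelectronic, higher Z=81 is smaller); Hg²⁺ < Au⁺ (isoelectronic, higher Z=80 is smaller).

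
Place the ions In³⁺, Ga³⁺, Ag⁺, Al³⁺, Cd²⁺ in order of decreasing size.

Ag⁺ > Cd²⁺ > In³⁺ > Ga³⁺ > Al³⁺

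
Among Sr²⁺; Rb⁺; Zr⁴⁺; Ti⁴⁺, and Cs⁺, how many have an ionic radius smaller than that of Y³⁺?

Ti⁴⁺: 18 e⁻, Z=22, Zr⁴⁺: 36 e⁻, Z=40, Y³⁺: 36 e⁻, Z=39, Sr²⁺: 36 e⁻, Z=38, Rb⁺: 36 e⁻, Z=37, Cs⁺: 54 e⁻, Z=55. Ti⁴⁺ < Zr⁴⁺ (same group, period 4 vs 5); Zr⁴⁺ < Y³⁺ (isoelectronic, higher Z=40 is smaller); Y³⁺ < Sr²⁺ (isoelectronic, higher Z=39 is smaller); Sr²⁺ < Rb⁺ (isoelectronic, higher Z=38 is smaller); Rb⁺ < Cs⁺ (same group, period 5 vs 6).
Placing each against Y³⁺: smaller — Ti⁴⁺, Zr⁴⁺; larger — Sr²⁺, Rb⁺, Cs⁺. Count: 2.

2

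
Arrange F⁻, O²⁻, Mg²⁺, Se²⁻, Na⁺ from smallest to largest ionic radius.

Work out protons and electrons: Mg²⁺ (Z=12, 10 e⁻), Na⁺ (Z=11, 10 e⁻), F⁻ (Z=9, 10 e⁻), O²⁻ (Z=8, 10 e⁻), Se²⁻ (Z=34, 36 e⁻). Mg²⁺ < Na⁺ (isoelectronic, higher Z=12 is smaller); Na⁺ < F⁻ (both 10 e⁻, Z=11>9); F⁻ < O²⁻ (both 10 e⁻, Z=9>8); O²⁻ < Se²⁻ (same group, period 2 vs 4).

Mg²⁺ < Na⁺ < F⁻ < O²⁻ < Se²⁻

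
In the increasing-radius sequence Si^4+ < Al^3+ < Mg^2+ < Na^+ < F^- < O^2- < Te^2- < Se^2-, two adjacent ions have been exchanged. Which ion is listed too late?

Se^2-

Scanning neighbour by neighbour, only Te^2-/Se^2- violates a trend: same group and charge — period 4 sits above period 5, so Se^2- is smaller. That makes Se^2- the one sitting a position late relative to where it belongs.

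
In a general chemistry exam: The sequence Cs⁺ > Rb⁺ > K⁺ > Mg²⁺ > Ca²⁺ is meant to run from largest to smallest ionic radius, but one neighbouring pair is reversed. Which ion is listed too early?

Mg²⁺

Scanning neighbour by neighbour, only Mg²⁺/Ca²⁺ violates a trend: Mg²⁺ and Ca²⁺ are in one column with the same charge; the lighter period-3 ion has one fewer shell and is smaller. That makes Mg²⁺ the one sitting a position early relative to where it belongs.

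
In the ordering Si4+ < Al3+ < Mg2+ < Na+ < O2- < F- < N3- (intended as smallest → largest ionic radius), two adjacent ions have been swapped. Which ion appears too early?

O2-

Check each adjacent pair. O2- and F- are reversed: they are isoelectronic (10 e⁻) and F has more protons than O (9 vs 8), making F- smaller. No other neighbouring pair contradicts the periodic trends, so O2- is the ion listed too early.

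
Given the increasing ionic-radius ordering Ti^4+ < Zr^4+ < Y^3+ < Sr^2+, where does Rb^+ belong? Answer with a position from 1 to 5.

5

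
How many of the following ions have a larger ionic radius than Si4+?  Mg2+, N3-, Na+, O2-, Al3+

5

These species are isoelectronic with 10 electrons. The only difference is the number of protons: Si4+ (Z=14), Al3+ (Z=13), Mg2+ (Z=12), Na+ (Z=11), O2- (Z=8), N3- (Z=7). The strongest nuclear pull (Si4+) gives the smallest ion.
Placing each against Si4+: smaller — none; larger — Al3+, Mg2+, Na+, O2-, N3-. That's 5.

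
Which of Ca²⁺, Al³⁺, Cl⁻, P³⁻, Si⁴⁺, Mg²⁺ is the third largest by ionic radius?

Si⁴⁺: 10 e⁻, Z=14, Al³⁺: 10 e⁻, Z=13, Mg²⁺: 10 e⁻, Z=12, Ca²⁺: 18 e⁻, Z=20, Cl⁻: 18 e⁻, Z=17, P³⁻: 18 e⁻, Z=15. Si⁴⁺ < Al³⁺ (both 10 e⁻, Z=14>13); Al³⁺ < Mg²⁺ (both 10 e⁻, Z=13>12); Mg²⁺ < Ca²⁺ (same group, 1 shell fewer); Ca²⁺ < Cl⁻ (both 18 e⁻, Z=20>17); Cl⁻ < P³⁻ (both 18 e⁻, Z=17>15).
That gives Si⁴⁺ < Al³⁺ < Mg²⁺ < Ca²⁺ < Cl⁻ < P³⁻. From the largest end, number 3 is Ca²⁺.

Ca²⁺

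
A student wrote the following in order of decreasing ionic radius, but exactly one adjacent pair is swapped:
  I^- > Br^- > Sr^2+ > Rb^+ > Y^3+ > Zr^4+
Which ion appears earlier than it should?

Sr^2+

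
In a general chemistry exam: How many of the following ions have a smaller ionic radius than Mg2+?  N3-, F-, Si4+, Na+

1

Each ion has 10 electrons. The ranking follows nuclear charge in reverse — greater Z gives a smaller radius. Si4+ (Z=14), Mg2+ (Z=12), Na+ (Z=11), F- (Z=9), N3- (Z=7).
Ordering all of them (including Mg2+) by radius gives Si4+ < Mg2+ < Na+ < F- < N3-. Count: 1.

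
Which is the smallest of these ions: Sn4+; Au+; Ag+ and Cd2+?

Sn4+

Tabulating Z and e⁻: Sn4+ has 46 e⁻ (Z=50), Cd2+ has 46 e⁻ (Z=48), Ag+ has 46 e⁻ (Z=47), Au+ has 78 e⁻ (Z=79). Sn4+ < Cd2+ (both 46 e⁻, Z=50>48); Cd2+ < Ag+ (both 46 e⁻, Z=48>47); Ag+ < Au+ (same group, period 5 vs 6).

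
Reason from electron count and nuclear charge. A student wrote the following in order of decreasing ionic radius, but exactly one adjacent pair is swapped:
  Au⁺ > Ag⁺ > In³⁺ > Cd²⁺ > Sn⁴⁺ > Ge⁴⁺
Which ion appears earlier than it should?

In³⁺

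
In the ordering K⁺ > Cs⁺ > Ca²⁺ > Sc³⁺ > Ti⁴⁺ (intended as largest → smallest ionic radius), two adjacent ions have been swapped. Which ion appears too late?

Cs⁺

Check each adjacent pair. K⁺ and Cs⁺ are reversed: same group and charge — period 4 sits above period 6, so K⁺ is smaller. No other neighbouring pair contradicts the periodic trends, so Cs⁺ is the ion listed too late.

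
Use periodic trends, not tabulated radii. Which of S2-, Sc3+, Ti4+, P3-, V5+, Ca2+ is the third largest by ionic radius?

Ca2+

All of these have 18 electrons (isoelectronic). With the same electron cloud, the ion with the most protons pulls it in tightest. Nuclear charges: V5+ (Z=23), Ti4+ (Z=22), Sc3+ (Z=21), Ca2+ (Z=20), S2- (Z=16), P3- (Z=15). Highest Z is smallest.
So the order is V5+ < Ti4+ < Sc3+ < Ca2+ < S2- < P3-; the 3rd-largest ion is Ca2+.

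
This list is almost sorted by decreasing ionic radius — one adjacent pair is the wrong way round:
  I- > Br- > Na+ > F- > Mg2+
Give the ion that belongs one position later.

Check each adjacent pair. Na+ and F- are reversed: Na+ and F- share 10 electrons; the higher nuclear charge on Na (Z=11) contracts it more, so Na+ < F-. No other neighbouring pair contradicts the periodic trends, so Na+ is the ion listed too early.

Na+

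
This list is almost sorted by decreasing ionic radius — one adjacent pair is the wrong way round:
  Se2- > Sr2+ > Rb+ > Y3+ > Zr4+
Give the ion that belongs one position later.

Compare adjacent ions: Sr2+ and Rb+ share 36 electrons; the higher nuclear charge on Sr (Z=38) contracts it more, so Sr2+ < Rb+ — yet in this decreasing list Sr2+ sits before Rb+. Nothing else is reversed, so Sr2+ should move one place to the right.

Sr2+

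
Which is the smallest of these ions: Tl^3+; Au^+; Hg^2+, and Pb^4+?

Pb^4+

Isoelectronic series (78 e⁻ each). Size is set by nuclear charge: more protons means a smaller ion. Pb^4+ (Z=82), Tl^3+ (Z=81), Hg^2+ (Z=80), Au^+ (Z=79).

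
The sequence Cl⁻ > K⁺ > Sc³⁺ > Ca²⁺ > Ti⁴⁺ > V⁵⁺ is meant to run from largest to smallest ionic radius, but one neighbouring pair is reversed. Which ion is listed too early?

Sc³⁺

Scanning neighbour by neighbour, only Sc³⁺/Ca²⁺ violates a trend: they are isoelectronic (18 e⁻) and Sc has more protons than Ca (21 vs 20), making Sc³⁺ smaller. That makes Sc³⁺ the one sitting a position early relative to where it belongs.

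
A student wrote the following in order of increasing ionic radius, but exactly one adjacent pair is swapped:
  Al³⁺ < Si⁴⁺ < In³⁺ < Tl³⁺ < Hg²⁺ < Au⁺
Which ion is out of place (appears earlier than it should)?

Al³⁺

Compare adjacent ions: Si⁴⁺ and Al³⁺ share 10 electrons; the higher nuclear charge on Si (Z=14) contracts it more, so Si⁴⁺ < Al³⁺ — yet in this increasing list Al³⁺ sits before Si⁴⁺. Nothing else is reversed, so Al³⁺ should move one place to the right.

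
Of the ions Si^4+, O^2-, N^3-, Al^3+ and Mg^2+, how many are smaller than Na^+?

Each ion has 10 electrons. The ranking follows nuclear charge in reverse — greater Z gives a smaller radius. Si^4+ (Z=14), Al^3+ (Z=13), Mg^2+ (Z=12), Na^+ (Z=11), O^2- (Z=8), N^3- (Z=7).
Placing each against Na^+: smaller — Si^4+, Al^3+, Mg^2+; larger — O^2-, N^3-. That's 3.

3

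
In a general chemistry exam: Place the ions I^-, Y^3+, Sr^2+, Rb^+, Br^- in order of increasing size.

Y^3+: 36 e⁻, Z=39, Sr^2+: 36 e⁻, Z=38, Rb^+: 36 e⁻, Z=37, Br^-: 36 e⁻, Z=35, I^-: 54 e⁻, Z=53. Y^3+ < Sr^2+ (both 36 e⁻, Z=39>38); Sr^2+ < Rb^+ (isoelectronic, higher Z=38 is smaller); Rb^+ < Br^- (both 36 e⁻, Z=37>35); Br^- < I^- (same group, 1 shell fewer).

Y^3+ < Sr^2+ < Rb^+ < Br^- < I^-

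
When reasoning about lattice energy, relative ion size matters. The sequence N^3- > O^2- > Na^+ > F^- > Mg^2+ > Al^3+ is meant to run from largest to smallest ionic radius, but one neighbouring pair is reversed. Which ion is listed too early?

Na^+

Compare adjacent ions: they are isoelectronic (10 e⁻) and Na has more protons than F (11 vs 9), making Na^+ smaller — yet in this decreasing list Na^+ sits before F^-. Nothing else is reversed, so Na^+ should move one place to the right.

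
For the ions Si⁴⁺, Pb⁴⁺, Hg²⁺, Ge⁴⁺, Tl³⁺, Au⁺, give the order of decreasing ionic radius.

Tabulating Z and e⁻: Si⁴⁺ (Z=14, 10 e⁻), Ge⁴⁺ (Z=32, 28 e⁻), Pb⁴⁺ (Z=82, 78 e⁻), Tl³⁺ (Z=81, 78 e⁻), Hg²⁺ (Z=80, 78 e⁻), Au⁺ (Z=79, 78 e⁻). Si⁴⁺ < Ge⁴⁺ (same group, period 3 vs 4); Ge⁴⁺ < Pb⁴⁺ (same group, period 4 vs 6); Pb⁴⁺ < Tl³⁺ (isoelectronic, higher Z=82 is smaller); Tl³⁺ < Hg²⁺ (both 78 e⁻, Z=81>80); Hg²⁺ < Au⁺ (isoelectronic, higher Z=80 is smaller).

Au⁺ > Hg²⁺ > Tl³⁺ > Pb⁴⁺ > Ge⁴⁺ > Si⁴⁺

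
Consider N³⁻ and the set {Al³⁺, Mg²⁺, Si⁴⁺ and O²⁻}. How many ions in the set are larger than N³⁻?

0

These species are isoelectronic with 10 electrons. The only difference is the number of protons: Si⁴⁺ (Z=14), Al³⁺ (Z=13), Mg²⁺ (Z=12), O²⁻ (Z=8), N³⁻ (Z=7). The strongest nuclear pull (Si⁴⁺) gives the smallest ion.
Relative to N³⁻, the ions that are larger are none. That's 0.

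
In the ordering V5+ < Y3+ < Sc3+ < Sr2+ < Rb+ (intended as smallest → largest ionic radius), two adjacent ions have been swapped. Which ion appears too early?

Y3+

Compare adjacent ions: both in group 3 with the same charge; Sc3+ (period 4) has the smaller radius — yet in this increasing list Y3+ sits before Sc3+. Nothing else is reversed, so Y3+ should move one place to the right.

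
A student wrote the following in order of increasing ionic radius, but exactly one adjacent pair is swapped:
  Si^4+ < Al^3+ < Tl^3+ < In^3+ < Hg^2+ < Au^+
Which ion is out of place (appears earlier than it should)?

Compare adjacent ions: same group and charge — period 5 sits above period 6, so In^3+ is smaller — yet in this increasing list Tl^3+ sits before In^3+. Nothing else is reversed, so Tl^3+ should move one place to the right.

Tl^3+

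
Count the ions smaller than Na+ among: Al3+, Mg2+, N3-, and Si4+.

3

Isoelectronic series (10 e⁻ each). Size is set by nuclear charge: more protons means a smaller ion. Si4+ (Z=14), Al3+ (Z=13), Mg2+ (Z=12), Na+ (Z=11), N3- (Z=7).
Overall: Si4+ < Al3+ < Mg2+ < Na+ < N3-. Na+ has 3 below it and 1 above. So 3 are smaller.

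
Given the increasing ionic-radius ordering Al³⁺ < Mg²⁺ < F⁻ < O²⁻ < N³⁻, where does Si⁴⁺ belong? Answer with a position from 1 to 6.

Each ion has 10 electrons. The ranking follows nuclear charge in reverse — greater Z gives a smaller radius. Si⁴⁺ (Z=14), Al³⁺ (Z=13), Mg²⁺ (Z=12), F⁻ (Z=9), O²⁻ (Z=8), N³⁻ (Z=7).
With Si⁴⁺ included the full order is Si⁴⁺ < Al³⁺ < Mg²⁺ < F⁻ < O²⁻ < N³⁻, so it takes position 1.

1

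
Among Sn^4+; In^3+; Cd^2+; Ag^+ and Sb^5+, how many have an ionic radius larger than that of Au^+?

0

Tabulating Z and e⁻: Sb^5+ has 46 e⁻ (Z=51), Sn^4+ has 46 e⁻ (Z=50), In^3+ has 46 e⁻ (Z=49), Cd^2+ has 46 e⁻ (Z=48), Ag^+ has 46 e⁻ (Z=47), Au^+ has 78 e⁻ (Z=79). Sb^5+ < Sn^4+ (isoelectronic, higher Z=51 is smaller); Sn^4+ < In^3+ (both 46 e⁻, Z=50>49); In^3+ < Cd^2+ (isoelectronic, higher Z=49 is smaller); Cd^2+ < Ag^+ (both 46 e⁻, Z=48>47); Ag^+ < Au^+ (same group, 1 shell fewer).
Ordering all of them (including Au^+) by radius gives Sb^5+ < Sn^4+ < In^3+ < Cd^2+ < Ag^+ < Au^+. So 0 are larger.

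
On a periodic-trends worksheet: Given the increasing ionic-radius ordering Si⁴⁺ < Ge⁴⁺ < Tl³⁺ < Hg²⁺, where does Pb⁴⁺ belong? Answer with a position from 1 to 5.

3

Tabulating Z and e⁻: Si⁴⁺: 10 e⁻, Z=14, Ge⁴⁺: 28 e⁻, Z=32, Pb⁴⁺: 78 e⁻, Z=82, Tl³⁺: 78 e⁻, Z=81, Hg²⁺: 78 e⁻, Z=80. Si⁴⁺ < Ge⁴⁺ (same group, 1 shell fewer); Ge⁴⁺ < Pb⁴⁺ (same group, period 4 vs 6); Pb⁴⁺ < Tl³⁺ (isoelectronic, higher Z=82 is smaller); Tl³⁺ < Hg²⁺ (isoelectronic, higher Z=81 is smaller).
With Pb⁴⁺ included the full order is Si⁴⁺ < Ge⁴⁺ < Pb⁴⁺ < Tl³⁺ < Hg²⁺, so it takes position 3.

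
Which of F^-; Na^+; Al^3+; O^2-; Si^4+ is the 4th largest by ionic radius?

These species are isoelectronic with 10 electrons. The only difference is the number of protons: Si^4+ (Z=14), Al^3+ (Z=13), Na^+ (Z=11), F^- (Z=9), O^2- (Z=8). The strongest nuclear pull (Si^4+) gives the smallest ion.
Full ascending order: Si^4+ < Al^3+ < Na^+ < F^- < O^2-. Counting from the largest, position 4 is Al^3+.

Al^3+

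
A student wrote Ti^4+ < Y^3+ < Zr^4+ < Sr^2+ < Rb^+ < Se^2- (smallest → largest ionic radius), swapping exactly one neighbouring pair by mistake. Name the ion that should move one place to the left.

Zr^4+

Compare adjacent ions: Zr^4+ and Y^3+ share 36 electrons; the higher nuclear charge on Zr (Z=40) contracts it more, so Zr^4+ < Y^3+ — yet in this increasing list Y^3+ sits before Zr^4+. Nothing else is reversed, so Zr^4+ should move one place to the left.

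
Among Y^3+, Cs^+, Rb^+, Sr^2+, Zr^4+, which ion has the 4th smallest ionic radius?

Zr^4+: 36 e⁻, Z=40, Y^3+: 36 e⁻, Z=39, Sr^2+: 36 e⁻, Z=38, Rb^+: 36 e⁻, Z=37, Cs^+: 54 e⁻, Z=55. Zr^4+ < Y^3+ (both 36 e⁻, Z=40>39); Y^3+ < Sr^2+ (isoelectronic, higher Z=39 is smaller); Sr^2+ < Rb^+ (both 36 e⁻, Z=38>37); Rb^+ < Cs^+ (same group, 1 shell fewer).
So the order is Zr^4+ < Y^3+ < Sr^2+ < Rb^+ < Cs^+; the 4th-smallest ion is Rb^+.

Rb^+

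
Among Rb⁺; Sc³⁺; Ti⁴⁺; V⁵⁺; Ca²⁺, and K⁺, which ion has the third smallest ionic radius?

Sc³⁺

Tabulating Z and e⁻: V⁵⁺ has 18 e⁻ (Z=23), Ti⁴⁺ has 18 e⁻ (Z=22), Sc³⁺ has 18 e⁻ (Z=21), Ca²⁺ has 18 e⁻ (Z=20), K⁺ has 18 e⁻ (Z=19), Rb⁺ has 36 e⁻ (Z=37). V⁵⁺ < Ti⁴⁺ (both 18 e⁻, Z=23>22); Ti⁴⁺ < Sc³⁺ (isoelectronic, higher Z=22 is smaller); Sc³⁺ < Ca²⁺ (isoelectronic, higher Z=21 is smaller); Ca²⁺ < K⁺ (both 18 e⁻, Z=20>19); K⁺ < Rb⁺ (same group, 1 shell fewer).
Ordering: V⁵⁺ < Ti⁴⁺ < Sc³⁺ < Ca²⁺ < K⁺ < Rb⁺. The third smallest is Sc³⁺.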